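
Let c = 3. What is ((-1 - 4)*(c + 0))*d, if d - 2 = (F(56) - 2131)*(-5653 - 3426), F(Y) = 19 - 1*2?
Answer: -287895120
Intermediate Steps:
F(Y) = 17 (F(Y) = 19 - 2 = 17)
d = 19193008 (d = 2 + (17 - 2131)*(-5653 - 3426) = 2 - 2114*(-9079) = 2 + 19193006 = 19193008)
((-1 - 4)*(c + 0))*d = ((-1 - 4)*(3 + 0))*19193008 = -5*3*19193008 = -15*19193008 = -287895120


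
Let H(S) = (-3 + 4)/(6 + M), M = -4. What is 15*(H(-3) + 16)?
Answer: 495/2 ≈ 247.50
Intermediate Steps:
H(S) = ½ (H(S) = (-3 + 4)/(6 - 4) = 1/2 = 1*(½) = ½)
15*(H(-3) + 16) = 15*(½ + 16) = 15*(33/2) = 495/2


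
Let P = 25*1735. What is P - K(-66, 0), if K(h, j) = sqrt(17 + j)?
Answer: 43375 - sqrt(17) ≈ 43371.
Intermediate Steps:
P = 43375
P - K(-66, 0) = 43375 - sqrt(17 + 0) = 43375 - sqrt(17)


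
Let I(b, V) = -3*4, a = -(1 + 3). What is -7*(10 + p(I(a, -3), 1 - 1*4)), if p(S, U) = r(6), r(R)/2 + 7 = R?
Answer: -56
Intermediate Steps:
r(R) = -14 + 2*R
a = -4 (a = -1*4 = -4)
I(b, V) = -12
p(S, U) = -2 (p(S, U) = -14 + 2*6 = -14 + 12 = -2)
-7*(10 + p(I(a, -3), 1 - 1*4)) = -7*(10 - 2) = -7*8 = -56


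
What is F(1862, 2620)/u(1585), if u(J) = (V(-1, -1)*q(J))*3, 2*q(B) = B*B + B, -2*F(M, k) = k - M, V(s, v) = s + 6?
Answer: -379/18853575 ≈ -2.0102e-5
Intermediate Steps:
V(s, v) = 6 + s
F(M, k) = M/2 - k/2 (F(M, k) = -(k - M)/2 = M/2 - k/2)
q(B) = B/2 + B²/2 (q(B) = (B*B + B)/2 = (B² + B)/2 = (B + B²)/2 = B/2 + B²/2)
u(J) = 15*J*(1 + J)/2 (u(J) = ((6 - 1)*(J*(1 + J)/2))*3 = (5*(J*(1 + J)/2))*3 = (5*J*(1 + J)/2)*3 = 15*J*(1 + J)/2)
F(1862, 2620)/u(1585) = ((½)*1862 - ½*2620)/(((15/2)*1585*(1 + 1585))) = (931 - 1310)/(((15/2)*1585*1586)) = -379/18853575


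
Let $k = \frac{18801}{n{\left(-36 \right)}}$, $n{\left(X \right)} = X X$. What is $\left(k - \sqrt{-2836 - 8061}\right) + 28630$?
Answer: $\frac{4124809}{144} - i \sqrt{10897} \approx 28645.0 - 104.39 i$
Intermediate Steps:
$n{\left(X \right)} = X^{2}$
$k = \frac{2089}{144}$ ($k = \frac{18801}{\left(-36\right)^{2}} = \frac{18801}{1296} = 18801 \cdot \frac{1}{1296} = \frac{2089}{144} \approx 14.507$)
$\left(k - \sqrt{-2836 - 8061}\right) + 28630 = \left(\frac{2089}{144} - \sqrt{-2836 - 8061}\right) + 28630 = \left(\frac{2089}{144} - \sqrt{-10897}\right) + 28630 = \left(\frac{2089}{144} - i \sqrt{10897}\right) + 28630 = \frac{4124809}{144} - i \sqrt{10897}$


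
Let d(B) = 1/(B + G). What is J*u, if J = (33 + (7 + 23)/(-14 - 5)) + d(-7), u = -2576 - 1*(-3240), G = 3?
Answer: 393254/19 ≈ 20698.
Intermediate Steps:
u = 664 (u = -2576 + 3240 = 664)
d(B) = 1/(3 + B) (d(B) = 1/(B + 3) = 1/(3 + B))
J = 2369/76 (J = (33 + (7 + 23)/(-14 - 5)) + 1/(3 - 7) = (33 + 30/(-19)) + 1/(-4) = (33 + 30*(-1/19)) - 1/4 = (33 - 30/19) - 1/4 = 597/19 - 1/4 = 2369/76 ≈ 31.171)
J*u = (2369/76)*664 = 393254/19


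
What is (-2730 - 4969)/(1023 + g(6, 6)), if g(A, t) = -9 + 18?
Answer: -7699/1032 ≈ -7.4603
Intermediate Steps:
g(A, t) = 9
(-2730 - 4969)/(1023 + g(6, 6)) = (-2730 - 4969)/(1023 + 9) = -7699/1032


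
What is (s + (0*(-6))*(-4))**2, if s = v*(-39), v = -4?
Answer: 24336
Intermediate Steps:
s = 156 (s = -4*(-39) = 156)
(s + (0*(-6))*(-4))**2 = (156 + (0*(-6))*(-4))**2 = (156 + 0*(-4))**2 = (156 + 0)**2 = 156**2 = 24336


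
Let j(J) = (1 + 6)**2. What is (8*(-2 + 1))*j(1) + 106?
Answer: -286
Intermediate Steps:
j(J) = 49 (j(J) = 7**2 = 49)
(8*(-2 + 1))*j(1) + 106 = (8*(-2 + 1))*49 + 106 = (8*(-1))*49 + 106 = -8*49 + 106 = -392 + 106 = -286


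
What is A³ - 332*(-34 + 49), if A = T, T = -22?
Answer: -15628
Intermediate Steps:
A = -22
A³ - 332*(-34 + 49) = (-22)³ - 332*(-34 + 49) = -10648 - 332*15 = -10648 - 1*4980 = -10648 - 4980 = -15628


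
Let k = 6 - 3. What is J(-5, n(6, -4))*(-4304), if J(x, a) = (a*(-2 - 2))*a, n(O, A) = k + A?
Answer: 17216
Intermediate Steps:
k = 3
n(O, A) = 3 + A
J(x, a) = -4*a² (J(x, a) = (a*(-4))*a = (-4*a)*a = -4*a²)
J(-5, n(6, -4))*(-4304) = -4*(3 - 4)²*(-4304) = -4*(-1)²*(-4304) = -4*1*(-4304) = -4*(-4304) = 17216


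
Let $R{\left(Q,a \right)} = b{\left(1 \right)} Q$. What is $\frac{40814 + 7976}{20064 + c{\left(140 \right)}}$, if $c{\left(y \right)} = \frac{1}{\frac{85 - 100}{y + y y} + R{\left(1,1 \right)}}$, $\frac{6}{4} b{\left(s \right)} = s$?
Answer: $\frac{64134455}{26376102} \approx 2.4315$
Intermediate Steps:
$b{\left(s \right)} = \frac{2 s}{3}$
$R{\left(Q,a \right)} = \frac{2 Q}{3}$ ($R{\left(Q,a \right)} = \frac{2}{3} \cdot 1 Q = \frac{2 Q}{3}$)
$c{\left(y \right)} = \frac{1}{\frac{2}{3} - \frac{15}{y + y^{2}}}$ ($c{\left(y \right)} = \frac{1}{\frac{85 - 100}{y + y y} + \frac{2}{3} \cdot 1} = \frac{1}{- \frac{15}{y + y^{2}} + \frac{2}{3}} = \frac{1}{\frac{2}{3} - \frac{15}{y + y^{2}}}$)
$\frac{40814 + 7976}{20064 + c{\left(140 \right)}} = \frac{40814 + 7976}{20064 + 3 \cdot 140 \frac{1}{-45 + 2 \cdot 140 + 2 \cdot 140^{2}} \left(1 + 140\right)} = \frac{48790}{20064 + 3 \cdot 140 \frac{1}{-45 + 280 + 2 \cdot 19600} \cdot 141} = \frac{48790}{20064 + 3 \cdot 140 \frac{1}{-45 + 280 + 39200} \cdot 141} = \frac{48790}{20064 + 3 \cdot 140 \cdot \frac{1}{39435} \cdot 141} = \frac{48790}{20064 + \frac{3948}{2629}} = \frac{48790}{\frac{52752204}{2629}} = 48790 \cdot \frac{2629}{52752204} = \frac{64134455}{26376102}$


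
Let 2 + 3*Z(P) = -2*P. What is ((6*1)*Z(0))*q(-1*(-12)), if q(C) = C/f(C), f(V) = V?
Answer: -4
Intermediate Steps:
Z(P) = -⅔ - 2*P/3 (Z(P) = -⅔ + (-2*P)/3 = -⅔ - 2*P/3)
q(C) = 1 (q(C) = C/C = 1)
((6*1)*Z(0))*q(-1*(-12)) = ((6*1)*(-⅔ - ⅔*0))*1 = (6*(-⅔ + 0))*1 = (6*(-⅔))*1 = -4*1 = -4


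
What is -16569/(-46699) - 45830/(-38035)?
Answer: 554083417/355239293 ≈ 1.5597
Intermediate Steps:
-16569/(-46699) - 45830/(-38035) = -16569*(-1/46699) - 45830*(-1/38035) = 16569/46699 + 9166/7607 = 554083417/355239293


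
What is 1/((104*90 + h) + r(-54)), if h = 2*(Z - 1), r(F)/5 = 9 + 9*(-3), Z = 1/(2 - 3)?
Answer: 1/9266 ≈ 0.00010792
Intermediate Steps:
Z = -1 (Z = 1/(-1) = -1)
r(F) = -90 (r(F) = 5*(9 + 9*(-3)) = 5*(9 - 27) = 5*(-18) = -90)
h = -4 (h = 2*(-1 - 1) = 2*(-2) = -4)
1/((104*90 + h) + r(-54)) = 1/((104*90 - 4) - 90) = 1/((9360 - 4) - 90) = 1/(9356 - 90) = 1/9266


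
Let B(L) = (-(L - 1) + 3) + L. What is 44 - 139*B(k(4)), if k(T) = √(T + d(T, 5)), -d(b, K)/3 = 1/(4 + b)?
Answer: -512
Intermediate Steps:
d(b, K) = -3/(4 + b)
k(T) = √(T - 3/(4 + T))
B(L) = 4 (B(L) = (-(-1 + L) + 3) + L = ((1 - L) + 3) + L = (4 - L) + L = 4)
44 - 139*B(k(4)) = 44 - 139*4 = 44 - 556 = -512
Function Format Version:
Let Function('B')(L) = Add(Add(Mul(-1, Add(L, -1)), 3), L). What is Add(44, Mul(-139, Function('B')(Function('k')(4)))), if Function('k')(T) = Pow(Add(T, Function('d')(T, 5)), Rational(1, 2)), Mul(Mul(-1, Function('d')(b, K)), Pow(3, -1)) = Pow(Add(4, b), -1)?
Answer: -512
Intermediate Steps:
Function('d')(b, K) = Mul(-3, Pow(Add(4, b), -1))
Function('k')(T) = Pow(Add(T, Mul(-3, Pow(Add(4, T), -1))), Rational(1, 2))
Function('B')(L) = 4 (Function('B')(L) = Add(Add(Mul(-1, Add(-1, L)), 3), L) = Add(Add(Add(1, Mul(-1, L)), 3), L) = Add(Add(4, Mul(-1, L)), L) = 4)
Add(44, Mul(-139, Function('B')(Function('k')(4)))) = Add(44, Mul(-139, 4)) = Add(44, -556) = -512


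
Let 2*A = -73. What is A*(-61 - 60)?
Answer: 8833/2 ≈ 4416.5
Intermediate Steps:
A = -73/2 (A = (1/2)*(-73) = -73/2 ≈ -36.500)
A*(-61 - 60) = -73*(-61 - 60)/2 = -73/2*(-121) = 8833/2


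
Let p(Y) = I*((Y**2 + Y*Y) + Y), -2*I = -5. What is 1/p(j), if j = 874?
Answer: 1/3821565 ≈ 2.6167e-7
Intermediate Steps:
I = 5/2 (I = -1/2*(-5) = 5/2 ≈ 2.5000)
p(Y) = 5*Y**2 + 5*Y/2 (p(Y) = 5*((Y**2 + Y*Y) + Y)/2 = 5*((Y**2 + Y**2) + Y)/2 = 5*(2*Y**2 + Y)/2 = 5*(Y + 2*Y**2)/2 = 5*Y**2 + 5*Y/2)
1/p(j) = 1/((5/2)*874*(1 + 2*874)) = 1/((5/2)*874*(1 + 1748)) = 1/((5/2)*874*1749) = 1/3821565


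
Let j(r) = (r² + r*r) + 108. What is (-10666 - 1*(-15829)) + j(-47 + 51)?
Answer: 5303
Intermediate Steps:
j(r) = 108 + 2*r² (j(r) = (r² + r²) + 108 = 2*r² + 108 = 108 + 2*r²)
(-10666 - 1*(-15829)) + j(-47 + 51) = (-10666 - 1*(-15829)) + (108 + 2*(-47 + 51)²) = (-10666 + 15829) + (108 + 2*4²) = 5163 + (108 + 2*16) = 5163 + (108 + 32) = 5163 + 140 = 5303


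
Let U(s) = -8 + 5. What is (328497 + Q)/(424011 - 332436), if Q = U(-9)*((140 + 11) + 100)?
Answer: 36416/10175 ≈ 3.5790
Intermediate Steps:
U(s) = -3
Q = -753 (Q = -3*((140 + 11) + 100) = -3*(151 + 100) = -3*251 = -753)
(328497 + Q)/(424011 - 332436) = (328497 - 753)/(424011 - 332436) = 327744/91575 = 327744*(1/91575) = 36416/10175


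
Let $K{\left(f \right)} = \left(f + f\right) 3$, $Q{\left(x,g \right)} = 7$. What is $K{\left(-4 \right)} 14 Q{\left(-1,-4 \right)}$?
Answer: $-2352$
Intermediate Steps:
$K{\left(f \right)} = 6 f$ ($K{\left(f \right)} = 2 f 3 = 6 f$)
$K{\left(-4 \right)} 14 Q{\left(-1,-4 \right)} = 6 \left(-4\right) 14 \cdot 7 = \left(-24\right) 14 \cdot 7 = \left(-336\right) 7 = -2352$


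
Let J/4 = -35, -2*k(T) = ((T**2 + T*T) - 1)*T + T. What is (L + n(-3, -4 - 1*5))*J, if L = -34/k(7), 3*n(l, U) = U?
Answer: 19900/49 ≈ 406.12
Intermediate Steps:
n(l, U) = U/3
k(T) = -T/2 - T*(-1 + 2*T**2)/2 (k(T) = -(((T**2 + T*T) - 1)*T + T)/2 = -(((T**2 + T**2) - 1)*T + T)/2 = -((2*T**2 - 1)*T + T)/2 = -((-1 + 2*T**2)*T + T)/2 = -(T*(-1 + 2*T**2) + T)/2 = -(T + T*(-1 + 2*T**2))/2 = -T/2 - T*(-1 + 2*T**2)/2)
J = -140 (J = 4*(-35) = -140)
L = 34/343 (L = -34/((-1*7**3)) = -34/((-1*343)) = -34/(-343) = -34*(-1/343) = 34/343 ≈ 0.099125)
(L + n(-3, -4 - 1*5))*J = (34/343 + (-4 - 1*5)/3)*(-140) = (34/343 + (-4 - 5)/3)*(-140) = (34/343 + (1/3)*(-9))*(-140) = (34/343 - 3)*(-140) = -995/343*(-140) = 19900/49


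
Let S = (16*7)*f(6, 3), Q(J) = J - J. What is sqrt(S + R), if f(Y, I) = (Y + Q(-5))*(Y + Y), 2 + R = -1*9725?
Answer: I*sqrt(1663) ≈ 40.78*I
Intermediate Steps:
Q(J) = 0
R = -9727 (R = -2 - 1*9725 = -2 - 9725 = -9727)
f(Y, I) = 2*Y**2 (f(Y, I) = (Y + 0)*(Y + Y) = Y*(2*Y) = 2*Y**2)
S = 8064 (S = (16*7)*(2*6**2) = 112*(2*36) = 112*72 = 8064)
sqrt(S + R) = sqrt(8064 - 9727) = sqrt(-1663) = I*sqrt(1663)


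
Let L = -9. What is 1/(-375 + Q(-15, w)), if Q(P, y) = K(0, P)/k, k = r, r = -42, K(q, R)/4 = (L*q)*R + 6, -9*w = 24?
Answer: -7/2629 ≈ -0.0026626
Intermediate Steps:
w = -8/3 (w = -1/9*24 = -8/3 ≈ -2.6667)
K(q, R) = 24 - 36*R*q (K(q, R) = 4*((-9*q)*R + 6) = 4*(-9*R*q + 6) = 4*(6 - 9*R*q) = 24 - 36*R*q)
k = -42
Q(P, y) = -4/7 (Q(P, y) = (24 - 36*P*0)/(-42) = (24 + 0)*(-1/42) = 24*(-1/42) = -4/7)
1/(-375 + Q(-15, w)) = 1/(-375 - 4/7) = 1/(-2629/7) = -7/2629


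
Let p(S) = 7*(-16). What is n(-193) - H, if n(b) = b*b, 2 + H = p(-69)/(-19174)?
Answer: 357125281/9587 ≈ 37251.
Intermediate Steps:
p(S) = -112
H = -19118/9587 (H = -2 - 112/(-19174) = -2 - 112*(-1/19174) = -2 + 56/9587 = -19118/9587 ≈ -1.9942)
n(b) = b²
n(-193) - H = (-193)² - 1*(-19118/9587) = 37249 + 19118/9587 = 357125281/9587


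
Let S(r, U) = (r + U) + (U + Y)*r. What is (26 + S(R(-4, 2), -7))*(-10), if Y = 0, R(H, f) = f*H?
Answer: -670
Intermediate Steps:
R(H, f) = H*f
S(r, U) = U + r + U*r (S(r, U) = (r + U) + (U + 0)*r = (U + r) + U*r = U + r + U*r)
(26 + S(R(-4, 2), -7))*(-10) = (26 + (-7 - 4*2 - (-28)*2))*(-10) = (26 + (-7 - 8 - 7*(-8)))*(-10) = (26 + (-7 - 8 + 56))*(-10) = (26 + 41)*(-10) = 67*(-10) = -670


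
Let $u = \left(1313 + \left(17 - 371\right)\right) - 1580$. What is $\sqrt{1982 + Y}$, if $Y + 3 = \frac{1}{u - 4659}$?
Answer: $\frac{\sqrt{3448209270}}{1320} \approx 44.486$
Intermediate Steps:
$u = -621$ ($u = \left(1313 + \left(17 - 371\right)\right) - 1580 = \left(1313 - 354\right) - 1580 = 959 - 1580 = -621$)
$Y = - \frac{15841}{5280}$ ($Y = -3 + \frac{1}{-621 - 4659} = -3 + \frac{1}{-5280} = -3 - \frac{1}{5280} = - \frac{15841}{5280} \approx -3.0002$)
$\sqrt{1982 + Y} = \sqrt{1982 - \frac{15841}{5280}} = \sqrt{\frac{10449119}{5280}} = \frac{\sqrt{3448209270}}{1320}$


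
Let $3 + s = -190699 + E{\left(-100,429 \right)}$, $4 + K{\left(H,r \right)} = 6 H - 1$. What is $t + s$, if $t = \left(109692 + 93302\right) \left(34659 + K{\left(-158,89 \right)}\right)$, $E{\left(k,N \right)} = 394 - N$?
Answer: $6841925027$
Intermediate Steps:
$K{\left(H,r \right)} = -5 + 6 H$ ($K{\left(H,r \right)} = -4 + \left(6 H - 1\right) = -4 + \left(-1 + 6 H\right) = -5 + 6 H$)
$s = -190737$ ($s = -3 + \left(-190699 + \left(394 - 429\right)\right) = -3 - 190734 = -190737$)
$t = 6842115764$ ($t = \left(109692 + 93302\right) \left(34659 + \left(-5 + 6 \left(-158\right)\right)\right) = 202994 \left(34659 - 953\right) = 202994 \cdot 33706 = 6842115764$)
$t + s = 6842115764 - 190737 = 6841925027$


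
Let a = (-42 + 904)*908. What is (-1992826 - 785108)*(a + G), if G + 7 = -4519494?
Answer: 10380597660870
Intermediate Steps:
G = -4519501 (G = -7 - 4519494 = -4519501)
a = 782696 (a = 862*908 = 782696)
(-1992826 - 785108)*(a + G) = (-1992826 - 785108)*(782696 - 4519501) = -2777934*(-3736805) = 10380597660870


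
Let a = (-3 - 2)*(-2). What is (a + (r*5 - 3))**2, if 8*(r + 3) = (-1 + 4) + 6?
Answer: 361/64 ≈ 5.6406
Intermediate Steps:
r = -15/8 (r = -3 + ((-1 + 4) + 6)/8 = -3 + (3 + 6)/8 = -3 + (1/8)*9 = -3 + 9/8 = -15/8 ≈ -1.8750)
a = 10 (a = -5*(-2) = 10)
(a + (r*5 - 3))**2 = (10 + (-15/8*5 - 3))**2 = (10 + (-75/8 - 3))**2 = (10 - 99/8)**2 = (-19/8)**2 = 361/64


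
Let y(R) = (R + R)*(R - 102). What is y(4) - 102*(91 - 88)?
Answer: -1090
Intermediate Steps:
y(R) = 2*R*(-102 + R) (y(R) = (2*R)*(-102 + R) = 2*R*(-102 + R))
y(4) - 102*(91 - 88) = 2*4*(-102 + 4) - 102*(91 - 88) = 2*4*(-98) - 102*3 = -784 - 306 = -1090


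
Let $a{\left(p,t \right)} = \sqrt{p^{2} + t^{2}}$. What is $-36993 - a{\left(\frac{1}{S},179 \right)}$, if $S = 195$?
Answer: $-36993 - \frac{\sqrt{1218359026}}{195} \approx -37172.0$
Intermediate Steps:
$-36993 - a{\left(\frac{1}{S},179 \right)} = -36993 - \sqrt{\left(\frac{1}{195}\right)^{2} + 179^{2}} = -36993 - \sqrt{\left(\frac{1}{195}\right)^{2} + 32041} = -36993 - \sqrt{\frac{1}{38025} + 32041} = -36993 - \sqrt{\frac{1218359026}{38025}} = -36993 - \frac{\sqrt{1218359026}}{195}$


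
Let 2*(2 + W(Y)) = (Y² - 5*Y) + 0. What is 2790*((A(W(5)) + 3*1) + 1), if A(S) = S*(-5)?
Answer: 39060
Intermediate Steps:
W(Y) = -2 + Y²/2 - 5*Y/2 (W(Y) = -2 + ((Y² - 5*Y) + 0)/2 = -2 + (Y² - 5*Y)/2 = -2 + (Y²/2 - 5*Y/2) = -2 + Y²/2 - 5*Y/2)
A(S) = -5*S
2790*((A(W(5)) + 3*1) + 1) = 2790*((-5*(-2 + (½)*5² - 5/2*5) + 3*1) + 1) = 2790*((-5*(-2 + (½)*25 - 25/2) + 3) + 1) = 2790*((-5*(-2 + 25/2 - 25/2) + 3) + 1) = 2790*((-5*(-2) + 3) + 1) = 2790*((10 + 3) + 1) = 2790*(13 + 1) = 2790*14 = 39060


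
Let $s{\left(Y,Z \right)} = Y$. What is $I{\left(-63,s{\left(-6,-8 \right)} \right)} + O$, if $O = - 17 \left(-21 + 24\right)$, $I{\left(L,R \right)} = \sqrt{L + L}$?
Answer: $-51 + 3 i \sqrt{14} \approx -51.0 + 11.225 i$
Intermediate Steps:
$I{\left(L,R \right)} = \sqrt{2} \sqrt{L}$ ($I{\left(L,R \right)} = \sqrt{2 L} = \sqrt{2} \sqrt{L}$)
$O = -51$ ($O = \left(-17\right) 3 = -51$)
$I{\left(-63,s{\left(-6,-8 \right)} \right)} + O = \sqrt{2} \sqrt{-63} - 51 = \sqrt{2} \cdot 3 i \sqrt{7} - 51 = 3 i \sqrt{14} - 51 = -51 + 3 i \sqrt{14}$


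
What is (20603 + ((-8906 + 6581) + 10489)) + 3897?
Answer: 32664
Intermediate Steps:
(20603 + ((-8906 + 6581) + 10489)) + 3897 = (20603 + (-2325 + 10489)) + 3897 = (20603 + 8164) + 3897 = 28767 + 3897 = 32664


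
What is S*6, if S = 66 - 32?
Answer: 204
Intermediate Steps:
S = 34
S*6 = 34*6 = 204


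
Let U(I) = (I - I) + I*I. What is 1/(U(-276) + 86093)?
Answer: 1/162269 ≈ 6.1626e-6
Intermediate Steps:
U(I) = I² (U(I) = 0 + I² = I²)
1/(U(-276) + 86093) = 1/((-276)² + 86093) = 1/(76176 + 86093) = 1/162269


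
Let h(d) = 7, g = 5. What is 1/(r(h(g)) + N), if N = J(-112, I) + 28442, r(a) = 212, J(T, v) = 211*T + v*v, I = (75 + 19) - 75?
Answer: 1/5383 ≈ 0.00018577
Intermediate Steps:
I = 19 (I = 94 - 75 = 19)
J(T, v) = v**2 + 211*T (J(T, v) = 211*T + v**2 = v**2 + 211*T)
N = 5171 (N = (19**2 + 211*(-112)) + 28442 = (361 - 23632) + 28442 = -23271 + 28442 = 5171)
1/(r(h(g)) + N) = 1/(212 + 5171) = 1/5383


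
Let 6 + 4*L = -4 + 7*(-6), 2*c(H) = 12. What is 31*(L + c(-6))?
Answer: -217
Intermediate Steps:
c(H) = 6 (c(H) = (1/2)*12 = 6)
L = -13 (L = -3/2 + (-4 + 7*(-6))/4 = -3/2 + (-4 - 42)/4 = -3/2 + (1/4)*(-46) = -3/2 - 23/2 = -13)
31*(L + c(-6)) = 31*(-13 + 6) = 31*(-7) = -217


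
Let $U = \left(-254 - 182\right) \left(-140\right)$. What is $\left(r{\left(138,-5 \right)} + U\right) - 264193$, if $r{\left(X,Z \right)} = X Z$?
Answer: $-203843$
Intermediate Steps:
$U = 61040$ ($U = \left(-436\right) \left(-140\right) = 61040$)
$\left(r{\left(138,-5 \right)} + U\right) - 264193 = \left(138 \left(-5\right) + 61040\right) - 264193 = \left(-690 + 61040\right) - 264193 = 60350 - 264193 = -203843$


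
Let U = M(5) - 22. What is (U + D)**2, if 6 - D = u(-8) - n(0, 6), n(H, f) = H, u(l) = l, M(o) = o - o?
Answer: 64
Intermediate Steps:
M(o) = 0
U = -22 (U = 0 - 22 = -22)
D = 14 (D = 6 - (-8 - 1*0) = 6 - (-8 + 0) = 6 - 1*(-8) = 6 + 8 = 14)
(U + D)**2 = (-22 + 14)**2 = (-8)**2 = 64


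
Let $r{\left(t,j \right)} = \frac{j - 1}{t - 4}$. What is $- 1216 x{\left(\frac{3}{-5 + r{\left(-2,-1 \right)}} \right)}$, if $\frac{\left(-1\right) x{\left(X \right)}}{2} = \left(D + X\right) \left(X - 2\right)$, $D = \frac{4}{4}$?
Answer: $- \frac{112480}{49} \approx -2295.5$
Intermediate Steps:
$D = 1$ ($D = 4 \cdot \frac{1}{4} = 1$)
$r{\left(t,j \right)} = \frac{-1 + j}{-4 + t}$
$x{\left(X \right)} = - 2 \left(1 + X\right) \left(-2 + X\right)$ ($x{\left(X \right)} = - 2 \left(1 + X\right) \left(X - 2\right) = - 2 \left(1 + X\right) \left(-2 + X\right)$)
$- 1216 x{\left(\frac{3}{-5 + r{\left(-2,-1 \right)}} \right)} = - 1216 \left(4 - 2 \left(\frac{3}{-5 + \frac{-1 - 1}{-4 - 2}}\right)^{2} + 2 \frac{3}{-5 + \frac{-1 - 1}{-4 - 2}}\right) = - 1216 \left(4 - 2 \left(\frac{3}{-5 + \frac{1}{-6} \left(-2\right)}\right)^{2} + 2 \frac{3}{-5 + \frac{1}{-6} \left(-2\right)}\right) = - 1216 \left(4 - 2 \left(\frac{3}{-5 - - \frac{1}{3}}\right)^{2} + 2 \frac{3}{-5 - - \frac{1}{3}}\right) = - 1216 \left(4 - 2 \left(\frac{3}{-5 + \frac{1}{3}}\right)^{2} + 2 \frac{3}{-5 + \frac{1}{3}}\right) = - 1216 \left(4 - 2 \left(\frac{3}{- \frac{14}{3}}\right)^{2} + 2 \frac{3}{- \frac{14}{3}}\right) = - 1216 \left(4 - 2 \left(3 \left(- \frac{3}{14}\right)\right)^{2} + 2 \cdot 3 \left(- \frac{3}{14}\right)\right) = - 1216 \left(4 - 2 \left(- \frac{9}{14}\right)^{2} + 2 \left(- \frac{9}{14}\right)\right) = - 1216 \left(4 - \frac{81}{98} - \frac{9}{7}\right) = \left(-1216\right) \frac{185}{98} = - \frac{112480}{49}$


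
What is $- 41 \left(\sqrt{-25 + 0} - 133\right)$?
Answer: $5453 - 205 i \approx 5453.0 - 205.0 i$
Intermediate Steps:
$- 41 \left(\sqrt{-25 + 0} - 133\right) = - 41 \left(\sqrt{-25} - 133\right) = - 41 \left(5 i - 133\right) = - 41 \left(-133 + 5 i\right) = 5453 - 205 i$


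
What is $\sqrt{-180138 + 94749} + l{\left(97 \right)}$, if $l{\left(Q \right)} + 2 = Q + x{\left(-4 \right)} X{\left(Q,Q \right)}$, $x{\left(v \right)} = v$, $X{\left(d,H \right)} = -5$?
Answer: $115 + i \sqrt{85389} \approx 115.0 + 292.21 i$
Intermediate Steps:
$l{\left(Q \right)} = 18 + Q$ ($l{\left(Q \right)} = -2 + \left(Q - -20\right) = -2 + \left(Q + 20\right) = -2 + \left(20 + Q\right) = 18 + Q$)
$\sqrt{-180138 + 94749} + l{\left(97 \right)} = \sqrt{-180138 + 94749} + \left(18 + 97\right) = \sqrt{-85389} + 115 = i \sqrt{85389} + 115 = 115 + i \sqrt{85389}$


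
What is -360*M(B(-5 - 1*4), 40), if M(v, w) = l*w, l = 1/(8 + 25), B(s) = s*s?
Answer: -4800/11 ≈ -436.36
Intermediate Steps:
B(s) = s²
l = 1/33 ≈ 0.030303
M(v, w) = w/33
-360*M(B(-5 - 1*4), 40) = -120*40/11 = -360*40/33 = -4800/11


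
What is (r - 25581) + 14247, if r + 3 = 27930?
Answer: 16593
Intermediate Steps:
r = 27927 (r = -3 + 27930 = 27927)
(r - 25581) + 14247 = (27927 - 25581) + 14247 = 2346 + 14247 = 16593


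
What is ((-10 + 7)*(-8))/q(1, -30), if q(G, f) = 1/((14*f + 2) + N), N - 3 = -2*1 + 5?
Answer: -9888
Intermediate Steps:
N = 6 (N = 3 + (-2*1 + 5) = 3 + (-2 + 5) = 3 + 3 = 6)
q(G, f) = 1/(8 + 14*f) (q(G, f) = 1/((14*f + 2) + 6) = 1/((2 + 14*f) + 6) = 1/(8 + 14*f))
((-10 + 7)*(-8))/q(1, -30) = ((-10 + 7)*(-8))/((1/(2*(4 + 7*(-30))))) = (-3*(-8))/((1/(2*(4 - 210)))) = 24/(((½)/(-206))) = 24/(((½)*(-1/206))) = 24/(-1/412) = 24*(-412) = -9888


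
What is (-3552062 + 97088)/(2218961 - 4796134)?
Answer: 3454974/2577173 ≈ 1.3406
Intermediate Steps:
(-3552062 + 97088)/(2218961 - 4796134) = -3454974/(-2577173) = -3454974*(-1/2577173) = 3454974/2577173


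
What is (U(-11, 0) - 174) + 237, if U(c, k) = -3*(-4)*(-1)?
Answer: 51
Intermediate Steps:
U(c, k) = -12 (U(c, k) = 12*(-1) = -12)
(U(-11, 0) - 174) + 237 = (-12 - 174) + 237 = -186 + 237 = 51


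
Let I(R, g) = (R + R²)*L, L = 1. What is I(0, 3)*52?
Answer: 0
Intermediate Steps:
I(R, g) = R + R² (I(R, g) = (R + R²)*1 = R + R²)
I(0, 3)*52 = (0*(1 + 0))*52 = (0*1)*52 = 0*52 = 0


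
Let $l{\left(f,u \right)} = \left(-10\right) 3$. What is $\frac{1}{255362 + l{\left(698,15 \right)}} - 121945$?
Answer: $- \frac{31136460739}{255332} \approx -1.2195 \cdot 10^{5}$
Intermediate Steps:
$l{\left(f,u \right)} = -30$
$\frac{1}{255362 + l{\left(698,15 \right)}} - 121945 = \frac{1}{255362 - 30} - 121945 = \frac{1}{255332} - 121945 = - \frac{31136460739}{255332}$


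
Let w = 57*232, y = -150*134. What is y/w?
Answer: -1675/1102 ≈ -1.5200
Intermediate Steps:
y = -20100
w = 13224
y/w = -20100/13224 = -20100*1/13224 = -1675/1102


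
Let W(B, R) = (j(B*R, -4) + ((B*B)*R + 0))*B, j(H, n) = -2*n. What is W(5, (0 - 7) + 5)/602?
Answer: -15/43 ≈ -0.34884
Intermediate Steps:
W(B, R) = B*(8 + R*B²) (W(B, R) = (-2*(-4) + ((B*B)*R + 0))*B = (8 + (B²*R + 0))*B = (8 + (R*B² + 0))*B = (8 + R*B²)*B = B*(8 + R*B²))
W(5, (0 - 7) + 5)/602 = (5*(8 + ((0 - 7) + 5)*5²))/602 = (5*(8 + (-7 + 5)*25))*(1/602) = (5*(8 - 2*25))*(1/602) = (5*(8 - 50))*(1/602) = (5*(-42))*(1/602) = -210*1/602 = -15/43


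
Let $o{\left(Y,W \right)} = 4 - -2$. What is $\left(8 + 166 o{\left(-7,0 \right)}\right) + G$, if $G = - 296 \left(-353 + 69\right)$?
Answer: $85068$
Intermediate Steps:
$o{\left(Y,W \right)} = 6$ ($o{\left(Y,W \right)} = 4 + 2 = 6$)
$G = 84064$ ($G = \left(-296\right) \left(-284\right) = 84064$)
$\left(8 + 166 o{\left(-7,0 \right)}\right) + G = \left(8 + 166 \cdot 6\right) + 84064 = \left(8 + 996\right) + 84064 = 1004 + 84064 = 85068$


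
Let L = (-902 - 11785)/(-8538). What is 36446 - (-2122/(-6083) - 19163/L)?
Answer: 1269318664718/25725007 ≈ 49342.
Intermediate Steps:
L = 4229/2846 (L = -12687*(-1/8538) = 4229/2846 ≈ 1.4859)
36446 - (-2122/(-6083) - 19163/L) = 36446 - (-2122/(-6083) - 19163/4229/2846) = 36446 - (-2122*(-1/6083) - 19163*2846/4229) = 36446 - (2122/6083 - 54537898/4229) = 36446 - 1*(-331745059596/25725007) = 36446 + 331745059596/25725007 = 1269318664718/25725007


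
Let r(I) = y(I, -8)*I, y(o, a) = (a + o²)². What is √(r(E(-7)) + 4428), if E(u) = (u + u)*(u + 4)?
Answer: 2*√32378235 ≈ 11380.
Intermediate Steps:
E(u) = 2*u*(4 + u) (E(u) = (2*u)*(4 + u) = 2*u*(4 + u))
r(I) = I*(-8 + I²)² (r(I) = (-8 + I²)²*I = I*(-8 + I²)²)
√(r(E(-7)) + 4428) = √((2*(-7)*(4 - 7))*(-8 + (2*(-7)*(4 - 7))²)² + 4428) = √((2*(-7)*(-3))*(-8 + (2*(-7)*(-3))²)² + 4428) = √(42*(-8 + 42²)² + 4428) = √(42*(-8 + 1764)² + 4428) = √(42*1756² + 4428) = √(42*3083536 + 4428) = √(129508512 + 4428) = √129512940 = 2*√32378235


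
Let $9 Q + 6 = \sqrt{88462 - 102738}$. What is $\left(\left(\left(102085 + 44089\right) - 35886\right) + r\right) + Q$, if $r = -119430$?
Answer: $- \frac{27428}{3} + \frac{2 i \sqrt{3569}}{9} \approx -9142.7 + 13.276 i$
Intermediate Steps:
$Q = - \frac{2}{3} + \frac{2 i \sqrt{3569}}{9}$ ($Q = - \frac{2}{3} + \frac{\sqrt{88462 - 102738}}{9} = - \frac{2}{3} + \frac{\sqrt{-14276}}{9} = - \frac{2}{3} + \frac{2 i \sqrt{3569}}{9} \approx -0.66667 + 13.276 i$)
$\left(\left(\left(102085 + 44089\right) - 35886\right) + r\right) + Q = \left(\left(\left(102085 + 44089\right) - 35886\right) - 119430\right) - \left(\frac{2}{3} - \frac{2 i \sqrt{3569}}{9}\right) = \left(\left(146174 - 35886\right) - 119430\right) - \left(\frac{2}{3} - \frac{2 i \sqrt{3569}}{9}\right) = \left(110288 - 119430\right) - \left(\frac{2}{3} - \frac{2 i \sqrt{3569}}{9}\right) = -9142 - \left(\frac{2}{3} - \frac{2 i \sqrt{3569}}{9}\right) = - \frac{27428}{3} + \frac{2 i \sqrt{3569}}{9}$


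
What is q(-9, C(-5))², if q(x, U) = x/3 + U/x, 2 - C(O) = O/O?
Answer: 784/81 ≈ 9.6790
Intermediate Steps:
C(O) = 1 (C(O) = 2 - O/O = 2 - 1*1 = 2 - 1 = 1)
q(x, U) = x/3 + U/x (q(x, U) = x*(⅓) + U/x = x/3 + U/x)
q(-9, C(-5))² = ((⅓)*(-9) + 1/(-9))² = (-3 + 1*(-⅑))² = (-3 - ⅑)² = (-28/9)² = 784/81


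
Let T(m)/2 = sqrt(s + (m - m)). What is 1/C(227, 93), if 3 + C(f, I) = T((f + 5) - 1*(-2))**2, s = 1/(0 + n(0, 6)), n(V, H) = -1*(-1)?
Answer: 1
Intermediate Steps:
n(V, H) = 1
s = 1 (s = 1/(0 + 1) = 1/1 = 1)
T(m) = 2 (T(m) = 2*sqrt(1 + (m - m)) = 2*sqrt(1 + 0) = 2*sqrt(1) = 2*1 = 2)
C(f, I) = 1 (C(f, I) = -3 + 2**2 = -3 + 4 = 1)
1/C(227, 93) = 1/1 = 1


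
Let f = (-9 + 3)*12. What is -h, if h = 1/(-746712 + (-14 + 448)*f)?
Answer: 1/777960 ≈ 1.2854e-6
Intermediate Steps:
f = -72 (f = -6*12 = -72)
h = -1/777960 (h = 1/(-746712 + (-14 + 448)*(-72)) = 1/(-746712 + 434*(-72)) = 1/(-746712 - 31248) = 1/(-777960) = -1/777960 ≈ -1.2854e-6)
-h = -1*(-1/777960) = 1/777960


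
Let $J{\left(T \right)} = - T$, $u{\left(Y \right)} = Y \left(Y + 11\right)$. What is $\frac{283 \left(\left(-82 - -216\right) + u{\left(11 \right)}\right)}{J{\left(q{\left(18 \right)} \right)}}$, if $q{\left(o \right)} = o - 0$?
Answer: $- \frac{53204}{9} \approx -5911.6$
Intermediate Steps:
$u{\left(Y \right)} = Y \left(11 + Y\right)$
$q{\left(o \right)} = o$ ($q{\left(o \right)} = o + 0 = o$)
$\frac{283 \left(\left(-82 - -216\right) + u{\left(11 \right)}\right)}{J{\left(q{\left(18 \right)} \right)}} = \frac{283 \left(\left(-82 - -216\right) + 11 \left(11 + 11\right)\right)}{\left(-1\right) 18} = \frac{283 \left(\left(-82 + 216\right) + 11 \cdot 22\right)}{-18} = 283 \left(134 + 242\right) \left(- \frac{1}{18}\right) = 283 \cdot 376 \left(- \frac{1}{18}\right) = 106408 \left(- \frac{1}{18}\right) = - \frac{53204}{9}$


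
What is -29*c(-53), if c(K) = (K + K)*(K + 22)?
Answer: -95294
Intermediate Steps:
c(K) = 2*K*(22 + K) (c(K) = (2*K)*(22 + K) = 2*K*(22 + K))
-29*c(-53) = -58*(-53)*(22 - 53) = -58*(-53)*(-31) = -29*3286 = -95294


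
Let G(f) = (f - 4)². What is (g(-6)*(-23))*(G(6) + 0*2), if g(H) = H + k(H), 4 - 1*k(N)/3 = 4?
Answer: 552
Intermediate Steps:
k(N) = 0 (k(N) = 12 - 3*4 = 12 - 12 = 0)
G(f) = (-4 + f)²
g(H) = H (g(H) = H + 0 = H)
(g(-6)*(-23))*(G(6) + 0*2) = (-6*(-23))*((-4 + 6)² + 0*2) = 138*(2² + 0) = 138*(4 + 0) = 138*4 = 552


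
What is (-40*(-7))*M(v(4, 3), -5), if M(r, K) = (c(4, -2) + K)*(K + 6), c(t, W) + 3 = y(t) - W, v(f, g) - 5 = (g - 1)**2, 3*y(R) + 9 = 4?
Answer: -6440/3 ≈ -2146.7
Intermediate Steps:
y(R) = -5/3 (y(R) = -3 + (1/3)*4 = -3 + 4/3 = -5/3)
v(f, g) = 5 + (-1 + g)**2 (v(f, g) = 5 + (g - 1)**2 = 5 + (-1 + g)**2)
c(t, W) = -14/3 - W (c(t, W) = -3 + (-5/3 - W) = -14/3 - W)
M(r, K) = (6 + K)*(-8/3 + K) (M(r, K) = ((-14/3 - 1*(-2)) + K)*(K + 6) = ((-14/3 + 2) + K)*(6 + K) = (-8/3 + K)*(6 + K) = (6 + K)*(-8/3 + K))
(-40*(-7))*M(v(4, 3), -5) = (-40*(-7))*(-16 + (-5)**2 + (10/3)*(-5)) = 280*(-16 + 25 - 50/3) = 280*(-23/3) = -6440/3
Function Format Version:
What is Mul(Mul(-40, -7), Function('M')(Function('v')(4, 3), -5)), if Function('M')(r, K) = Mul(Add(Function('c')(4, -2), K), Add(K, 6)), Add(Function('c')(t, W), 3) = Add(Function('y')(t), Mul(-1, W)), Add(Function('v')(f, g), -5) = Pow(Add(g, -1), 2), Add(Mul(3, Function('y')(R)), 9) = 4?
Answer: Rational(-6440, 3) ≈ -2146.7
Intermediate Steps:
Function('y')(R) = Rational(-5, 3) (Function('y')(R) = Add(-3, Mul(Rational(1, 3), 4)) = Add(-3, Rational(4, 3)) = Rational(-5, 3))
Function('v')(f, g) = Add(5, Pow(Add(-1, g), 2)) (Function('v')(f, g) = Add(5, Pow(Add(g, -1), 2)) = Add(5, Pow(Add(-1, g), 2)))
Function('c')(t, W) = Add(Rational(-14, 3), Mul(-1, W)) (Function('c')(t, W) = Add(-3, Add(Rational(-5, 3), Mul(-1, W))) = Add(Rational(-14, 3), Mul(-1, W)))
Function('M')(r, K) = Mul(Add(6, K), Add(Rational(-8, 3), K)) (Function('M')(r, K) = Mul(Add(Add(Rational(-14, 3), Mul(-1, -2)), K), Add(K, 6)) = Mul(Add(Add(Rational(-14, 3), 2), K), Add(6, K)) = Mul(Add(Rational(-8, 3), K), Add(6, K)) = Mul(Add(6, K), Add(Rational(-8, 3), K)))
Mul(Mul(-40, -7), Function('M')(Function('v')(4, 3), -5)) = Mul(Mul(-40, -7), Add(-16, Pow(-5, 2), Mul(Rational(10, 3), -5))) = Mul(280, Add(-16, 25, Rational(-50, 3))) = Mul(280, Rational(-23, 3)) = Rational(-6440, 3)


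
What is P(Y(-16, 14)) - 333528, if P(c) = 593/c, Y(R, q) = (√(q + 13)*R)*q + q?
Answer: -32270168705/96754 - 14232*√3/48377 ≈ -3.3353e+5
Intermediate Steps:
Y(R, q) = q + R*q*√(13 + q) (Y(R, q) = (√(13 + q)*R)*q + q = (R*√(13 + q))*q + q = R*q*√(13 + q) + q = q + R*q*√(13 + q))
P(Y(-16, 14)) - 333528 = 593/((14*(1 - 16*√(13 + 14)))) - 333528 = 593/((14*(1 - 48*√3))) - 333528 = 593/(14 - 672*√3) - 333528 = -333528 + 593/(14 - 672*√3)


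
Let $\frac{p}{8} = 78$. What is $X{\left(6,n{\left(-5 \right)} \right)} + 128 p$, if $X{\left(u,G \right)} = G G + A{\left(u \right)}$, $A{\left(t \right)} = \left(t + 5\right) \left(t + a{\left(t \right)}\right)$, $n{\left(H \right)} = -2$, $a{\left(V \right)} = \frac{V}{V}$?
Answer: $79953$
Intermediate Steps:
$a{\left(V \right)} = 1$
$A{\left(t \right)} = \left(1 + t\right) \left(5 + t\right)$ ($A{\left(t \right)} = \left(t + 5\right) \left(t + 1\right) = \left(5 + t\right) \left(1 + t\right) = \left(1 + t\right) \left(5 + t\right)$)
$p = 624$ ($p = 8 \cdot 78 = 624$)
$X{\left(u,G \right)} = 5 + G^{2} + u^{2} + 6 u$ ($X{\left(u,G \right)} = G G + \left(5 + u^{2} + 6 u\right) = G^{2} + \left(5 + u^{2} + 6 u\right) = 5 + G^{2} + u^{2} + 6 u$)
$X{\left(6,n{\left(-5 \right)} \right)} + 128 p = \left(5 + \left(-2\right)^{2} + 6^{2} + 6 \cdot 6\right) + 128 \cdot 624 = \left(5 + 4 + 36 + 36\right) + 79872 = 81 + 79872 = 79953$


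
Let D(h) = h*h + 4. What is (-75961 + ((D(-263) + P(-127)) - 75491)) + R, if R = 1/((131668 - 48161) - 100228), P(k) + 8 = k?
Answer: -1378044495/16721 ≈ -82414.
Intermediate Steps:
P(k) = -8 + k
R = -1/16721 (R = 1/(83507 - 100228) = 1/(-16721) = -1/16721 ≈ -5.9805e-5)
D(h) = 4 + h² (D(h) = h² + 4 = 4 + h²)
(-75961 + ((D(-263) + P(-127)) - 75491)) + R = (-75961 + (((4 + (-263)²) + (-8 - 127)) - 75491)) - 1/16721 = (-75961 + (((4 + 69169) - 135) - 75491)) - 1/16721 = (-75961 + ((69173 - 135) - 75491)) - 1/16721 = (-75961 + (69038 - 75491)) - 1/16721 = (-75961 - 6453) - 1/16721 = -82414 - 1/16721 = -1378044495/16721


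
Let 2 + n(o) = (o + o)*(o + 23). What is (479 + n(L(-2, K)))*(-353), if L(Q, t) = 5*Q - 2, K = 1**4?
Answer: -75189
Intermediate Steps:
K = 1
L(Q, t) = -2 + 5*Q
n(o) = -2 + 2*o*(23 + o) (n(o) = -2 + (o + o)*(o + 23) = -2 + (2*o)*(23 + o) = -2 + 2*o*(23 + o))
(479 + n(L(-2, K)))*(-353) = (479 + (-2 + 2*(-2 + 5*(-2))**2 + 46*(-2 + 5*(-2))))*(-353) = (479 + (-2 + 2*(-2 - 10)**2 + 46*(-2 - 10)))*(-353) = (479 + (-2 + 2*(-12)**2 + 46*(-12)))*(-353) = (479 + (-2 + 2*144 - 552))*(-353) = (479 + (-2 + 288 - 552))*(-353) = (479 - 266)*(-353) = 213*(-353) = -75189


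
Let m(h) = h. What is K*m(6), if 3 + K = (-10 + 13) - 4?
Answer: -24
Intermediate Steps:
K = -4 (K = -3 + ((-10 + 13) - 4) = -3 + (3 - 4) = -3 - 1 = -4)
K*m(6) = -4*6 = -24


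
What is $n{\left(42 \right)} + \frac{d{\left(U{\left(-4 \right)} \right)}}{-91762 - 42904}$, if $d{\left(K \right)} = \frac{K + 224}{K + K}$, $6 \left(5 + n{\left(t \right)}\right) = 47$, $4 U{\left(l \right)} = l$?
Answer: $\frac{2289991}{807996} \approx 2.8342$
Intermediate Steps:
$U{\left(l \right)} = \frac{l}{4}$
$n{\left(t \right)} = \frac{17}{6}$ ($n{\left(t \right)} = -5 + \frac{1}{6} \cdot 47 = -5 + \frac{47}{6} = \frac{17}{6}$)
$d{\left(K \right)} = \frac{224 + K}{2 K}$
$n{\left(42 \right)} + \frac{d{\left(U{\left(-4 \right)} \right)}}{-91762 - 42904} = \frac{17}{6} + \frac{\frac{1}{2} \frac{1}{\frac{1}{4} \left(-4\right)} \left(224 + \frac{1}{4} \left(-4\right)\right)}{-91762 - 42904} = \frac{17}{6} + \frac{\frac{1}{2} \frac{1}{-1} \left(224 - 1\right)}{-134666} = \frac{17}{6} + \frac{1}{2} \left(-1\right) 223 \left(- \frac{1}{134666}\right) = \frac{17}{6} - - \frac{223}{269332} = \frac{17}{6} + \frac{223}{269332} = \frac{2289991}{807996}$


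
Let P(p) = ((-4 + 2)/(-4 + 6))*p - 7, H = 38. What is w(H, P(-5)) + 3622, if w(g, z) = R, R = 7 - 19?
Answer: 3610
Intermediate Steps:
P(p) = -7 - p (P(p) = (-2/2)*p - 7 = (-2*½)*p - 7 = -p - 7 = -7 - p)
R = -12
w(g, z) = -12
w(H, P(-5)) + 3622 = -12 + 3622 = 3610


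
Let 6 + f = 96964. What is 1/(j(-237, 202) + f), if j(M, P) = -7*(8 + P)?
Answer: 1/95488 ≈ 1.0473e-5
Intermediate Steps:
f = 96958 (f = -6 + 96964 = 96958)
j(M, P) = -56 - 7*P
1/(j(-237, 202) + f) = 1/((-56 - 7*202) + 96958) = 1/((-56 - 1414) + 96958) = 1/(-1470 + 96958) = 1/95488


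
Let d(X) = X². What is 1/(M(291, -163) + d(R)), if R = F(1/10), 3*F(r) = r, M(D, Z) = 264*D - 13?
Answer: 900/69129901 ≈ 1.3019e-5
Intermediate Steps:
M(D, Z) = -13 + 264*D
F(r) = r/3
R = 1/30 (R = (⅓)/10 = (⅓)*(⅒) = 1/30 ≈ 0.033333)
1/(M(291, -163) + d(R)) = 1/((-13 + 264*291) + (1/30)²) = 1/((-13 + 76824) + 1/900) = 1/(76811 + 1/900) = 1/(69129901/900) = 900/69129901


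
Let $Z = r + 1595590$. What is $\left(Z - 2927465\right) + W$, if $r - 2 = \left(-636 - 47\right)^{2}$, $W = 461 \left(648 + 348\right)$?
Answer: $-406228$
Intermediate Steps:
$W = 459156$ ($W = 461 \cdot 996 = 459156$)
$r = 466491$ ($r = 2 + \left(-636 - 47\right)^{2} = 2 + \left(-683\right)^{2} = 2 + 466489 = 466491$)
$Z = 2062081$ ($Z = 466491 + 1595590 = 2062081$)
$\left(Z - 2927465\right) + W = \left(2062081 - 2927465\right) + 459156 = -865384 + 459156 = -406228$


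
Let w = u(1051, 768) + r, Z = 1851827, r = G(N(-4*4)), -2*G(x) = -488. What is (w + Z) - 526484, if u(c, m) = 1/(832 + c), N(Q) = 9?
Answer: 2496080322/1883 ≈ 1.3256e+6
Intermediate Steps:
G(x) = 244 (G(x) = -½*(-488) = 244)
r = 244
w = 459453/1883 (w = 1/(832 + 1051) + 244 = 1/1883 + 244 = 459453/1883 ≈ 244.00)
(w + Z) - 526484 = (459453/1883 + 1851827) - 526484 = 3487449694/1883 - 526484 = 2496080322/1883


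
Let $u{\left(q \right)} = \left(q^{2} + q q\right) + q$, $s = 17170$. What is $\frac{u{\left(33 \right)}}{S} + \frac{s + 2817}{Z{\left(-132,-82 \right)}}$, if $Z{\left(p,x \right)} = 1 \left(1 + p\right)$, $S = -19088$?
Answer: $- \frac{381801497}{2500528} \approx -152.69$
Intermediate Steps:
$u{\left(q \right)} = q + 2 q^{2}$ ($u{\left(q \right)} = \left(q^{2} + q^{2}\right) + q = 2 q^{2} + q = q + 2 q^{2}$)
$Z{\left(p,x \right)} = 1 + p$
$\frac{u{\left(33 \right)}}{S} + \frac{s + 2817}{Z{\left(-132,-82 \right)}} = \frac{33 \left(1 + 2 \cdot 33\right)}{-19088} + \frac{17170 + 2817}{1 - 132} = 33 \left(1 + 66\right) \left(- \frac{1}{19088}\right) + \frac{19987}{-131} = 33 \cdot 67 \left(- \frac{1}{19088}\right) + 19987 \left(- \frac{1}{131}\right) = 2211 \left(- \frac{1}{19088}\right) - \frac{19987}{131} = - \frac{2211}{19088} - \frac{19987}{131} = - \frac{381801497}{2500528}$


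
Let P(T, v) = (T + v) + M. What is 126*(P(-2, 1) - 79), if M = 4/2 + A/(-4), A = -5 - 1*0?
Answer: -19341/2 ≈ -9670.5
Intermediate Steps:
A = -5 (A = -5 + 0 = -5)
M = 13/4 (M = 4/2 - 5/(-4) = 4*(½) - 5*(-¼) = 2 + 5/4 = 13/4 ≈ 3.2500)
P(T, v) = 13/4 + T + v (P(T, v) = (T + v) + 13/4 = 13/4 + T + v)
126*(P(-2, 1) - 79) = 126*((13/4 - 2 + 1) - 79) = 126*(9/4 - 79) = 126*(-307/4) = -19341/2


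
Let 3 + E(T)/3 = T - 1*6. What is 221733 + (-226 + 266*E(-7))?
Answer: 208739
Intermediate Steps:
E(T) = -27 + 3*T (E(T) = -9 + 3*(T - 1*6) = -9 + 3*(T - 6) = -9 + 3*(-6 + T) = -9 + (-18 + 3*T) = -27 + 3*T)
221733 + (-226 + 266*E(-7)) = 221733 + (-226 + 266*(-27 + 3*(-7))) = 221733 + (-226 + 266*(-27 - 21)) = 221733 + (-226 + 266*(-48)) = 221733 + (-226 - 12768) = 221733 - 12994 = 208739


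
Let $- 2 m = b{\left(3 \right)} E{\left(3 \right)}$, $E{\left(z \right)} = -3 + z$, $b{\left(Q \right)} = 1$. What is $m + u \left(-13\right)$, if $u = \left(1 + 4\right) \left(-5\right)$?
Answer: $325$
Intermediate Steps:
$m = 0$ ($m = - \frac{1 \left(-3 + 3\right)}{2} = - \frac{1 \cdot 0}{2} = \left(- \frac{1}{2}\right) 0 = 0$)
$u = -25$ ($u = 5 \left(-5\right) = -25$)
$m + u \left(-13\right) = 0 - -325 = 0 + 325 = 325$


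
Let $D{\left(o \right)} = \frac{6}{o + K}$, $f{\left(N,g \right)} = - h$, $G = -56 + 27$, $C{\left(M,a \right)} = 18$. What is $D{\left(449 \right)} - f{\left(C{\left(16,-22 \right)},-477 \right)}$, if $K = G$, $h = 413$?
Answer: $\frac{28911}{70} \approx 413.01$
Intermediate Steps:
$G = -29$
$K = -29$
$f{\left(N,g \right)} = -413$ ($f{\left(N,g \right)} = \left(-1\right) 413 = -413$)
$D{\left(o \right)} = \frac{6}{-29 + o}$ ($D{\left(o \right)} = \frac{6}{o - 29} = \frac{6}{-29 + o}$)
$D{\left(449 \right)} - f{\left(C{\left(16,-22 \right)},-477 \right)} = \frac{6}{-29 + 449} - -413 = \frac{6}{420} + 413 = 6 \cdot \frac{1}{420} + 413 = \frac{1}{70} + 413 = \frac{28911}{70}$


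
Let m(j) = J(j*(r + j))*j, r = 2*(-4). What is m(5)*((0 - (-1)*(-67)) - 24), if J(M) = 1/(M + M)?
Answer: 91/6 ≈ 15.167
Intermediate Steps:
r = -8
J(M) = 1/(2*M)
m(j) = 1/(2*(-8 + j)) (m(j) = (1/(2*((j*(-8 + j)))))*j = ((1/(j*(-8 + j)))/2)*j = (1/(2*j*(-8 + j)))*j = 1/(2*(-8 + j)))
m(5)*((0 - (-1)*(-67)) - 24) = (1/(2*(-8 + 5)))*((0 - (-1)*(-67)) - 24) = ((½)/(-3))*((0 - 1*67) - 24) = ((½)*(-⅓))*((0 - 67) - 24) = -(-67 - 24)/6 = -⅙*(-91) = 91/6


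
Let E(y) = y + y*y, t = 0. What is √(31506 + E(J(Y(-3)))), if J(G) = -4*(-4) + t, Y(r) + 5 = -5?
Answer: √31778 ≈ 178.26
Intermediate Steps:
Y(r) = -10 (Y(r) = -5 - 5 = -10)
J(G) = 16 (J(G) = -4*(-4) + 0 = 16 + 0 = 16)
E(y) = y + y²
√(31506 + E(J(Y(-3)))) = √(31506 + 16*(1 + 16)) = √(31506 + 16*17) = √(31506 + 272) = √31778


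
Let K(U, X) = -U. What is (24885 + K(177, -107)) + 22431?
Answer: 47139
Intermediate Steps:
(24885 + K(177, -107)) + 22431 = (24885 - 1*177) + 22431 = (24885 - 177) + 22431 = 24708 + 22431 = 47139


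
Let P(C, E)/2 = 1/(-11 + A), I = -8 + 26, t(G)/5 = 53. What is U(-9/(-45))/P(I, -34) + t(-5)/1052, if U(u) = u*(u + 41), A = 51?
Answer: 868173/5260 ≈ 165.05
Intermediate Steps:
t(G) = 265 (t(G) = 5*53 = 265)
U(u) = u*(41 + u)
I = 18
P(C, E) = 1/20 (P(C, E) = 2/(-11 + 51) = 2/40 = 2*(1/40) = 1/20)
U(-9/(-45))/P(I, -34) + t(-5)/1052 = ((-9/(-45))*(41 - 9/(-45)))/(1/20) + 265/1052 = ((-9*(-1/45))*(41 - 9*(-1/45)))*20 + 265*(1/1052) = ((41 + 1/5)/5)*20 + 265/1052 = ((1/5)*(206/5))*20 + 265/1052 = (206/25)*20 + 265/1052 = 824/5 + 265/1052 = 868173/5260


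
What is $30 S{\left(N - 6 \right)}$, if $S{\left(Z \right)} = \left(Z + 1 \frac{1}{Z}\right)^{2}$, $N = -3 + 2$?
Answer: $\frac{75000}{49} \approx 1530.6$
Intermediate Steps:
$N = -1$
$S{\left(Z \right)} = \left(Z + \frac{1}{Z}\right)^{2}$
$30 S{\left(N - 6 \right)} = 30 \frac{\left(1 + \left(-1 - 6\right)^{2}\right)^{2}}{\left(-1 - 6\right)^{2}} = 30 \frac{\left(1 + \left(-7\right)^{2}\right)^{2}}{49} = 30 \frac{\left(1 + 49\right)^{2}}{49} = 30 \frac{50^{2}}{49} = 30 \cdot \frac{1}{49} \cdot 2500 = 30 \cdot \frac{2500}{49} = \frac{75000}{49}$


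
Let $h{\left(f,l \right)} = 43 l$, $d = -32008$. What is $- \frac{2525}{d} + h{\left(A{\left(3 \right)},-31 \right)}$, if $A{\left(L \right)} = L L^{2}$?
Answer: $- \frac{42664139}{32008} \approx -1332.9$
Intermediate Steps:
$A{\left(L \right)} = L^{3}$
$- \frac{2525}{d} + h{\left(A{\left(3 \right)},-31 \right)} = - \frac{2525}{-32008} + 43 \left(-31\right) = \left(-2525\right) \left(- \frac{1}{32008}\right) - 1333 = \frac{2525}{32008} - 1333 = - \frac{42664139}{32008}$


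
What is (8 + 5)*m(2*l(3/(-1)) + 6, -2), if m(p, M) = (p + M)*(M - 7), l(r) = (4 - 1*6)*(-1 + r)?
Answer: -2340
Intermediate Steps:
l(r) = 2 - 2*r (l(r) = (4 - 6)*(-1 + r) = -2*(-1 + r) = 2 - 2*r)
m(p, M) = (-7 + M)*(M + p) (m(p, M) = (M + p)*(-7 + M) = (-7 + M)*(M + p))
(8 + 5)*m(2*l(3/(-1)) + 6, -2) = (8 + 5)*((-2)² - 7*(-2) - 7*(2*(2 - 6/(-1)) + 6) - 2*(2*(2 - 6/(-1)) + 6)) = 13*(4 + 14 - 7*(2*(2 - 6*(-1)) + 6) - 2*(2*(2 - 6*(-1)) + 6)) = 13*(4 + 14 - 7*(2*(2 - 2*(-3)) + 6) - 2*(2*(2 - 2*(-3)) + 6)) = 13*(4 + 14 - 7*(2*(2 + 6) + 6) - 2*(2*(2 + 6) + 6)) = 13*(4 + 14 - 7*(2*8 + 6) - 2*(2*8 + 6)) = 13*(4 + 14 - 7*(16 + 6) - 2*(16 + 6)) = 13*(4 + 14 - 7*22 - 2*22) = 13*(4 + 14 - 154 - 44) = 13*(-180) = -2340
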